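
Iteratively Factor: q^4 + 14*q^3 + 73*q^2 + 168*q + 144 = (q + 3)*(q^3 + 11*q^2 + 40*q + 48) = (q + 3)*(q + 4)*(q^2 + 7*q + 12) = (q + 3)*(q + 4)^2*(q + 3)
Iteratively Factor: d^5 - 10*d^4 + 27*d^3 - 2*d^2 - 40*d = (d + 1)*(d^4 - 11*d^3 + 38*d^2 - 40*d) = (d - 5)*(d + 1)*(d^3 - 6*d^2 + 8*d) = (d - 5)*(d - 2)*(d + 1)*(d^2 - 4*d) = (d - 5)*(d - 4)*(d - 2)*(d + 1)*(d)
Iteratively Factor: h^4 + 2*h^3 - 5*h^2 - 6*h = (h + 3)*(h^3 - h^2 - 2*h) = (h - 2)*(h + 3)*(h^2 + h) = (h - 2)*(h + 1)*(h + 3)*(h)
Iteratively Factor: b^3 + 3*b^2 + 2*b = (b + 2)*(b^2 + b) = b*(b + 2)*(b + 1)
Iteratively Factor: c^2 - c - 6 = (c - 3)*(c + 2)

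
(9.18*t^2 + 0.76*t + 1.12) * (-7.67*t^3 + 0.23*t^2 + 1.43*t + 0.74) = -70.4106*t^5 - 3.7178*t^4 + 4.7118*t^3 + 8.1376*t^2 + 2.164*t + 0.8288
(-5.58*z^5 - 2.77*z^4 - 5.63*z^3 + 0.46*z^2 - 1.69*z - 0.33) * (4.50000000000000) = -25.11*z^5 - 12.465*z^4 - 25.335*z^3 + 2.07*z^2 - 7.605*z - 1.485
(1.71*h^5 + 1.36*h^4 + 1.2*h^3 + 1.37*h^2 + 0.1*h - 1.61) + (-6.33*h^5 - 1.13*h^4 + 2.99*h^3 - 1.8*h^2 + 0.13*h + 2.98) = -4.62*h^5 + 0.23*h^4 + 4.19*h^3 - 0.43*h^2 + 0.23*h + 1.37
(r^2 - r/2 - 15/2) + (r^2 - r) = 2*r^2 - 3*r/2 - 15/2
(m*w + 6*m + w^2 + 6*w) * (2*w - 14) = 2*m*w^2 - 2*m*w - 84*m + 2*w^3 - 2*w^2 - 84*w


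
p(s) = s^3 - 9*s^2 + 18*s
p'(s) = 3*s^2 - 18*s + 18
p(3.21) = -1.88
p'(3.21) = -8.87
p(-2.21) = -94.53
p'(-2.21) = 72.43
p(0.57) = 7.52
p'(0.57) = 8.71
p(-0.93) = -25.33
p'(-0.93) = 37.33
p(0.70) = 8.53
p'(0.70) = 6.87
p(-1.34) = -42.69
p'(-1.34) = 47.51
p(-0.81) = -21.02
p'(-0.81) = 34.55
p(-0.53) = -12.22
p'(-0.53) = 28.38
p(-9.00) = -1620.00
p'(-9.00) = 423.00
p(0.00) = 0.00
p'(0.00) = 18.00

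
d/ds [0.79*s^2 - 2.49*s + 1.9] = 1.58*s - 2.49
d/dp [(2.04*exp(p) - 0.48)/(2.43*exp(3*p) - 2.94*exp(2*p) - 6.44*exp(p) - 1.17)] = (-9.9144*exp(3*p) + 9.4968*exp(2*p) - 2.8224*exp(p) - 5.478)*exp(p)/(5.9049*exp(6*p) - 14.2884*exp(5*p) - 22.6548*exp(4*p) + 32.181*exp(3*p) + 48.3532*exp(2*p) + 15.0696*exp(p) + 1.3689)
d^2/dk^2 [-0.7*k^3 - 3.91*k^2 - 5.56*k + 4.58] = -4.2*k - 7.82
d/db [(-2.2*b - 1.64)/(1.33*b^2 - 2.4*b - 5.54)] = (2.926*b^2 + 4.3624*b + 8.252)/(1.7689*b^4 - 6.384*b^3 - 8.9764*b^2 + 26.592*b + 30.6916)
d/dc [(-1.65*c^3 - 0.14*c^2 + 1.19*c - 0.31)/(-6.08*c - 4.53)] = (20.064*c^3 + 23.2747*c^2 + 1.2684*c - 7.2755)/(36.9664*c^2 + 55.0848*c + 20.5209)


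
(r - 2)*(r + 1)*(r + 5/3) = r^3 + 2*r^2/3 - 11*r/3 - 10/3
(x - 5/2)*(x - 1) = x^2 - 7*x/2 + 5/2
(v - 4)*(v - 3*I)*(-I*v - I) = -I*v^3 - 3*v^2 + 3*I*v^2 + 9*v + 4*I*v + 12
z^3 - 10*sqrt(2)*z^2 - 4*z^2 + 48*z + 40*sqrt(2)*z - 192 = (z - 4)*(z - 6*sqrt(2))*(z - 4*sqrt(2))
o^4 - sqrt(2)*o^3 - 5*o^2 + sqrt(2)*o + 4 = (o - 1)*(o + 1)*(o - 2*sqrt(2))*(o + sqrt(2))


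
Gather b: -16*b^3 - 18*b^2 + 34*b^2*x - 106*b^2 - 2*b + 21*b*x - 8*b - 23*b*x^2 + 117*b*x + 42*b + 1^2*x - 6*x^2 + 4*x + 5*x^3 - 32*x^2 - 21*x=-16*b^3 + b^2*(34*x - 124) + b*(-23*x^2 + 138*x + 32) + 5*x^3 - 38*x^2 - 16*x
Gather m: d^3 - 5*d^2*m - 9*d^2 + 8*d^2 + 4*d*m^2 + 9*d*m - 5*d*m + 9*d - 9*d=d^3 - d^2 + 4*d*m^2 + m*(-5*d^2 + 4*d)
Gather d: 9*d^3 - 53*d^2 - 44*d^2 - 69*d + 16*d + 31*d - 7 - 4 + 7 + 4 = 9*d^3 - 97*d^2 - 22*d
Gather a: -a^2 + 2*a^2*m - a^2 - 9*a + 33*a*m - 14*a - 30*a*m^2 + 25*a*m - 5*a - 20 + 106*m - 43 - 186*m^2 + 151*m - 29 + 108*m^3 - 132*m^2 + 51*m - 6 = a^2*(2*m - 2) + a*(-30*m^2 + 58*m - 28) + 108*m^3 - 318*m^2 + 308*m - 98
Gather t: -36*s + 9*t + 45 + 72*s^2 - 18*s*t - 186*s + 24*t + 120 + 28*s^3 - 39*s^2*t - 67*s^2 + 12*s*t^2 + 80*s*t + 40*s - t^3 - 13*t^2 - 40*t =28*s^3 + 5*s^2 - 182*s - t^3 + t^2*(12*s - 13) + t*(-39*s^2 + 62*s - 7) + 165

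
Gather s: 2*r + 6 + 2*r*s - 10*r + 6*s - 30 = -8*r + s*(2*r + 6) - 24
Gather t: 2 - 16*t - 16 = -16*t - 14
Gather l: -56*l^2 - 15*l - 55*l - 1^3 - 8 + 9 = -56*l^2 - 70*l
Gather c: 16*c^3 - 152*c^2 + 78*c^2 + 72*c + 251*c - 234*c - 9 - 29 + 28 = 16*c^3 - 74*c^2 + 89*c - 10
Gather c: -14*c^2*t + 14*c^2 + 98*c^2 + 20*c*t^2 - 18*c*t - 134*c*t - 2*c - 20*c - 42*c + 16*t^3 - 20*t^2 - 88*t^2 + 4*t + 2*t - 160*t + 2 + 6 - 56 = c^2*(112 - 14*t) + c*(20*t^2 - 152*t - 64) + 16*t^3 - 108*t^2 - 154*t - 48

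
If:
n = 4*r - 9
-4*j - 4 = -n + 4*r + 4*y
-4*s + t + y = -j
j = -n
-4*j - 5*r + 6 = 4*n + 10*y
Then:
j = -109/45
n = 109/45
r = 257/90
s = t/4 - 13/16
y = -149/180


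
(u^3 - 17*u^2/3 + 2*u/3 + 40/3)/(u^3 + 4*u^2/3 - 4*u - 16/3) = (u - 5)/(u + 2)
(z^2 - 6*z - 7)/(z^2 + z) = (z - 7)/z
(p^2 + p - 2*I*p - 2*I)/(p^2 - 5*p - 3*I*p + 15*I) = (p^2 + p - 2*I*p - 2*I)/(p^2 - 5*p - 3*I*p + 15*I)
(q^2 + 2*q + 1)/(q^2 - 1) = (q + 1)/(q - 1)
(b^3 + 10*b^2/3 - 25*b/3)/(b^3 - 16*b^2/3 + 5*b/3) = (3*b^2 + 10*b - 25)/(3*b^2 - 16*b + 5)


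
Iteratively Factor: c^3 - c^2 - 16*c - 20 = (c - 5)*(c^2 + 4*c + 4) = (c - 5)*(c + 2)*(c + 2)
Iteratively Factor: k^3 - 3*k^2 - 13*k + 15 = (k + 3)*(k^2 - 6*k + 5) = (k - 5)*(k + 3)*(k - 1)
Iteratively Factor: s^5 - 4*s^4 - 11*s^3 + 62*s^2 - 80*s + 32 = (s - 4)*(s^4 - 11*s^2 + 18*s - 8) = (s - 4)*(s - 1)*(s^3 + s^2 - 10*s + 8) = (s - 4)*(s - 2)*(s - 1)*(s^2 + 3*s - 4) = (s - 4)*(s - 2)*(s - 1)*(s + 4)*(s - 1)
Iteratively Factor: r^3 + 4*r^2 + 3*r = (r + 1)*(r^2 + 3*r) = (r + 1)*(r + 3)*(r)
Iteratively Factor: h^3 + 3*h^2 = (h)*(h^2 + 3*h) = h^2*(h + 3)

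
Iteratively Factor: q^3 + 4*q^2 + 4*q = (q + 2)*(q^2 + 2*q) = q*(q + 2)*(q + 2)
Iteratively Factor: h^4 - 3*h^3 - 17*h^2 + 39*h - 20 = (h - 1)*(h^3 - 2*h^2 - 19*h + 20) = (h - 5)*(h - 1)*(h^2 + 3*h - 4) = (h - 5)*(h - 1)^2*(h + 4)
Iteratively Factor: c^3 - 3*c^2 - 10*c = (c - 5)*(c^2 + 2*c) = c*(c - 5)*(c + 2)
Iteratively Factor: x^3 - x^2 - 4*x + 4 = (x - 1)*(x^2 - 4) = (x - 1)*(x + 2)*(x - 2)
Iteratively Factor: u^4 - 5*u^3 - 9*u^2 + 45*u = (u + 3)*(u^3 - 8*u^2 + 15*u) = (u - 3)*(u + 3)*(u^2 - 5*u) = (u - 5)*(u - 3)*(u + 3)*(u)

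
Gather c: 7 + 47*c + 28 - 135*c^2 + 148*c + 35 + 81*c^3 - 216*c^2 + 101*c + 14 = 81*c^3 - 351*c^2 + 296*c + 84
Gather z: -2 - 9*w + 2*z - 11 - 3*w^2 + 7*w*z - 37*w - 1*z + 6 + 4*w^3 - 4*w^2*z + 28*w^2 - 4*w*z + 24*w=4*w^3 + 25*w^2 - 22*w + z*(-4*w^2 + 3*w + 1) - 7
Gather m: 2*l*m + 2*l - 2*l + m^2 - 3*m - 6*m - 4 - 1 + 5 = m^2 + m*(2*l - 9)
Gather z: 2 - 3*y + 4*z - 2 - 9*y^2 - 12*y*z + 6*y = -9*y^2 + 3*y + z*(4 - 12*y)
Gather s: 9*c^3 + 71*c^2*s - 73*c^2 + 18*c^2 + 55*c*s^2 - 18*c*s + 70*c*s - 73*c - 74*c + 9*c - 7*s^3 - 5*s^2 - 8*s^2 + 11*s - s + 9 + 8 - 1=9*c^3 - 55*c^2 - 138*c - 7*s^3 + s^2*(55*c - 13) + s*(71*c^2 + 52*c + 10) + 16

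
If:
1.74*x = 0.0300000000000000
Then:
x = 0.02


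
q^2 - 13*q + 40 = (q - 8)*(q - 5)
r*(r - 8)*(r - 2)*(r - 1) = r^4 - 11*r^3 + 26*r^2 - 16*r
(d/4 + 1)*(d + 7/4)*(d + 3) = d^3/4 + 35*d^2/16 + 97*d/16 + 21/4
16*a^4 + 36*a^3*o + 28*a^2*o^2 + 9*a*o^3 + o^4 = (a + o)*(2*a + o)^2*(4*a + o)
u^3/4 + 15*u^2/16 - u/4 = u*(u/4 + 1)*(u - 1/4)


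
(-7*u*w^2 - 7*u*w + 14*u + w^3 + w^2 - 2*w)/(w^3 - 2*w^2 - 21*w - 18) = (7*u*w^2 + 7*u*w - 14*u - w^3 - w^2 + 2*w)/(-w^3 + 2*w^2 + 21*w + 18)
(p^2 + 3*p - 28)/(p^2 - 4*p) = (p + 7)/p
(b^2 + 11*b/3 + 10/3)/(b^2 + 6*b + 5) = (3*b^2 + 11*b + 10)/(3*(b^2 + 6*b + 5))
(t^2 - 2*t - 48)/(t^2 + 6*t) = (t - 8)/t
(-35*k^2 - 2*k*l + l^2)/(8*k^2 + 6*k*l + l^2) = (-35*k^2 - 2*k*l + l^2)/(8*k^2 + 6*k*l + l^2)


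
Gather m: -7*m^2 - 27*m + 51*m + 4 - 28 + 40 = -7*m^2 + 24*m + 16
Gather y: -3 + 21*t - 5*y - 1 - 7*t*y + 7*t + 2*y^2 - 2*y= 28*t + 2*y^2 + y*(-7*t - 7) - 4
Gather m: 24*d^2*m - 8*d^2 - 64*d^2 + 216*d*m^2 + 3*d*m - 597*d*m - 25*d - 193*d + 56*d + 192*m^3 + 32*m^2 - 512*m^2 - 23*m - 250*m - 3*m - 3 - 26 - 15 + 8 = -72*d^2 - 162*d + 192*m^3 + m^2*(216*d - 480) + m*(24*d^2 - 594*d - 276) - 36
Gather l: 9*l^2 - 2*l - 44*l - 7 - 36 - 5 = 9*l^2 - 46*l - 48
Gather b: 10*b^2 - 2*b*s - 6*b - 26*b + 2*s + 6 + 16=10*b^2 + b*(-2*s - 32) + 2*s + 22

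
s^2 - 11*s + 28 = (s - 7)*(s - 4)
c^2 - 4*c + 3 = (c - 3)*(c - 1)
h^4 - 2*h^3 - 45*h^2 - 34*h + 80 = (h - 8)*(h - 1)*(h + 2)*(h + 5)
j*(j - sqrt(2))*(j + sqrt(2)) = j^3 - 2*j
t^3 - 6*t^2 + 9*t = t*(t - 3)^2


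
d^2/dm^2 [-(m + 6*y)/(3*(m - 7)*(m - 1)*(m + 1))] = 2*(-3*m^5 - 36*m^4*y + 21*m^4 + 336*m^3*y - 50*m^3 - 864*m^2*y + 42*m^2 - 147*m - 300*y - 7)/(3*(m^9 - 21*m^8 + 144*m^7 - 280*m^6 - 438*m^5 + 966*m^4 + 440*m^3 - 1008*m^2 - 147*m + 343))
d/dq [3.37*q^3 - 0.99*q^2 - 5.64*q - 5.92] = 10.11*q^2 - 1.98*q - 5.64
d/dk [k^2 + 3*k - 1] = 2*k + 3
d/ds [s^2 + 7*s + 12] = 2*s + 7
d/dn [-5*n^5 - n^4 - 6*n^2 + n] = -25*n^4 - 4*n^3 - 12*n + 1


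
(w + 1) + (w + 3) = 2*w + 4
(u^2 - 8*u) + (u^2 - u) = 2*u^2 - 9*u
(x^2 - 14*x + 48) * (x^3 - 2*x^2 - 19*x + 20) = x^5 - 16*x^4 + 57*x^3 + 190*x^2 - 1192*x + 960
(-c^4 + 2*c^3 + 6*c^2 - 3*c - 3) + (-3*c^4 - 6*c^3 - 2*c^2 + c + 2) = -4*c^4 - 4*c^3 + 4*c^2 - 2*c - 1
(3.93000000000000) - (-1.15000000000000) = 5.08000000000000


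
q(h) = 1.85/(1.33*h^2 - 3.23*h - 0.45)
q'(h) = 1.85*(3.23 - 2.66*h)/(1.33*h^2 - 3.23*h - 0.45)^2 = (5.9755 - 4.921*h)/(-1.33*h^2 + 3.23*h + 0.45)^2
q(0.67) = -0.92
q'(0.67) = 0.66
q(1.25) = -0.77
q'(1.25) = -0.03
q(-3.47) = 0.07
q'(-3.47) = 0.03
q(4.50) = 0.15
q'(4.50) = -0.11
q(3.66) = 0.33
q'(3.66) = -0.39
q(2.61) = 10.29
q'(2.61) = -212.47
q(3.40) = 0.47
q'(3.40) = -0.69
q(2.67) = 4.54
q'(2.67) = -43.17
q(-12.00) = 0.01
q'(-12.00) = 0.00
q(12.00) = 0.01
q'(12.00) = -0.00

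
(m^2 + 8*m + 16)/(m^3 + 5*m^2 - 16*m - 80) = (m + 4)/(m^2 + m - 20)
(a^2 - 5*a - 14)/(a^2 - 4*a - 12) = (a - 7)/(a - 6)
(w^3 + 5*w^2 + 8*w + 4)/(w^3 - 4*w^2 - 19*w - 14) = (w + 2)/(w - 7)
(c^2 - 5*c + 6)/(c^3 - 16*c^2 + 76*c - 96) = (c - 3)/(c^2 - 14*c + 48)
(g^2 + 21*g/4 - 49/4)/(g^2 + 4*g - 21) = (g - 7/4)/(g - 3)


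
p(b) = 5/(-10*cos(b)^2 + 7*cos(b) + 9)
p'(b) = 5*(-20*sin(b)*cos(b) + 7*sin(b))/(-10*cos(b)^2 + 7*cos(b) + 9)^2 = 5*(7 - 20*cos(b))*sin(b)/(-10*cos(b)^2 + 7*cos(b) + 9)^2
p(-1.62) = 0.58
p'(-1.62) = -0.54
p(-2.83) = -0.74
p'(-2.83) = -0.88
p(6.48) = 0.80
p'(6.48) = -0.32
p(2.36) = -4.97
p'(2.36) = 73.68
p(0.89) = 0.53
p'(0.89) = -0.24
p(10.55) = 1.21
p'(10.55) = -4.14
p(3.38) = -0.69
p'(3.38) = -0.59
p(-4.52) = 0.69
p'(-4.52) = 1.00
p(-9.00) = -0.88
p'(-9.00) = -1.61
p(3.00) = -0.65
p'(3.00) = 0.32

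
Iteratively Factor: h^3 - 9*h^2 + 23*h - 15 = (h - 1)*(h^2 - 8*h + 15) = (h - 5)*(h - 1)*(h - 3)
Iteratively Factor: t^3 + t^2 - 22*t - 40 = (t + 2)*(t^2 - t - 20) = (t - 5)*(t + 2)*(t + 4)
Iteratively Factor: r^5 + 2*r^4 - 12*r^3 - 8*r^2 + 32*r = (r + 2)*(r^4 - 12*r^2 + 16*r) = r*(r + 2)*(r^3 - 12*r + 16) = r*(r - 2)*(r + 2)*(r^2 + 2*r - 8) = r*(r - 2)^2*(r + 2)*(r + 4)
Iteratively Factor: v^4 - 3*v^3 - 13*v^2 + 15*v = (v - 1)*(v^3 - 2*v^2 - 15*v) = (v - 1)*(v + 3)*(v^2 - 5*v) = v*(v - 1)*(v + 3)*(v - 5)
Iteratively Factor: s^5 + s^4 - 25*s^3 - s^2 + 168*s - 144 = (s - 1)*(s^4 + 2*s^3 - 23*s^2 - 24*s + 144) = (s - 1)*(s + 4)*(s^3 - 2*s^2 - 15*s + 36) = (s - 3)*(s - 1)*(s + 4)*(s^2 + s - 12) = (s - 3)*(s - 1)*(s + 4)^2*(s - 3)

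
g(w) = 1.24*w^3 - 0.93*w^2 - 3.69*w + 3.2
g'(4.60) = 66.47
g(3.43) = 29.64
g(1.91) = 1.40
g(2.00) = 2.02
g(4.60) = 87.24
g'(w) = 3.72*w^2 - 1.86*w - 3.69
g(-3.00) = -27.58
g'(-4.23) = 70.74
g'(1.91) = 6.33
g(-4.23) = -91.68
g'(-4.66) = 85.76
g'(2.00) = 7.47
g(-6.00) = -275.98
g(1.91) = 1.40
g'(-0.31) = -2.76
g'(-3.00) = 35.37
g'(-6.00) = 141.39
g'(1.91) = 6.33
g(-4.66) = -125.28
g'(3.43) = 33.70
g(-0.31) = 4.22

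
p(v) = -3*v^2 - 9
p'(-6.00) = 36.00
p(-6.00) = -117.00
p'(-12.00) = 72.00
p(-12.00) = -441.00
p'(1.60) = -9.60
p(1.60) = -16.68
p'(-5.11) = 30.66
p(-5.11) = -87.34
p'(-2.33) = 13.98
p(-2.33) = -25.29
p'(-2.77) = 16.62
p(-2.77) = -32.02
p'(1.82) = -10.92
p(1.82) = -18.94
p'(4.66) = -27.96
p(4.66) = -74.15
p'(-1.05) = 6.30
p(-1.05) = -12.31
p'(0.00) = 0.00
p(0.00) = -9.00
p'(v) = -6*v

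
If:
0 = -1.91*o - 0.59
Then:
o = -0.31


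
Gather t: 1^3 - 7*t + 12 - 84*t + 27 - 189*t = 40 - 280*t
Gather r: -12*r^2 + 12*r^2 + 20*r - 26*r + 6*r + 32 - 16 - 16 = 0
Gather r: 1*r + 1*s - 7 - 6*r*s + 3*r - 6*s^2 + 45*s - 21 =r*(4 - 6*s) - 6*s^2 + 46*s - 28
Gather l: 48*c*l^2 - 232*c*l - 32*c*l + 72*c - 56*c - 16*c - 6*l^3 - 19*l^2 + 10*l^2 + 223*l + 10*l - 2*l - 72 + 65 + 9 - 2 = -6*l^3 + l^2*(48*c - 9) + l*(231 - 264*c)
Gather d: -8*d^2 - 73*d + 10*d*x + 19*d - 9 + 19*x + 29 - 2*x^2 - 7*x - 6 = -8*d^2 + d*(10*x - 54) - 2*x^2 + 12*x + 14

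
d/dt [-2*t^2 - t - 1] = -4*t - 1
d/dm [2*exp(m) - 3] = 2*exp(m)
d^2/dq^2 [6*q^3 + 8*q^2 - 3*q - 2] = 36*q + 16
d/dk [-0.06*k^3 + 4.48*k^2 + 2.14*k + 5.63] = -0.18*k^2 + 8.96*k + 2.14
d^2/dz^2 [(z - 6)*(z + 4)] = 2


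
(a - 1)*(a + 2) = a^2 + a - 2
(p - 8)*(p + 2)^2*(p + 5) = p^4 + p^3 - 48*p^2 - 172*p - 160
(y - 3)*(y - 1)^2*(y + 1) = y^4 - 4*y^3 + 2*y^2 + 4*y - 3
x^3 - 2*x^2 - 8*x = x*(x - 4)*(x + 2)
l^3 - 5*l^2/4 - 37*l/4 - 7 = (l - 4)*(l + 1)*(l + 7/4)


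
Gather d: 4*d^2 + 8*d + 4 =4*d^2 + 8*d + 4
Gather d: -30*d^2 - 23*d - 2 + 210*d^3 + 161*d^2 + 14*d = 210*d^3 + 131*d^2 - 9*d - 2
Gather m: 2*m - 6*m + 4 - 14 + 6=-4*m - 4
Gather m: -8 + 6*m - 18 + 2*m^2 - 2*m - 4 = 2*m^2 + 4*m - 30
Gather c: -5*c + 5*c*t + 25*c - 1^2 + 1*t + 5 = c*(5*t + 20) + t + 4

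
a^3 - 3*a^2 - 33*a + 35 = (a - 7)*(a - 1)*(a + 5)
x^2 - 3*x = x*(x - 3)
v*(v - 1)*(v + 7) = v^3 + 6*v^2 - 7*v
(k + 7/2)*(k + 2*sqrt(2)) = k^2 + 2*sqrt(2)*k + 7*k/2 + 7*sqrt(2)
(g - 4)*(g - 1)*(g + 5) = g^3 - 21*g + 20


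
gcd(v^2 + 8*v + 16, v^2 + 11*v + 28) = v + 4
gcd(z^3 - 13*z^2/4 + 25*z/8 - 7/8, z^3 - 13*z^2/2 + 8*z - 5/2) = z^2 - 3*z/2 + 1/2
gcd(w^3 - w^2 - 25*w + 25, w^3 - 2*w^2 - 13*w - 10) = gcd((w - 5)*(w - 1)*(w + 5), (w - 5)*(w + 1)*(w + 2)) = w - 5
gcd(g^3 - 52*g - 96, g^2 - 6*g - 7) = 1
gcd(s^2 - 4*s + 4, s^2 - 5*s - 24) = 1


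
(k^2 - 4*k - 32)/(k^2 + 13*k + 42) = (k^2 - 4*k - 32)/(k^2 + 13*k + 42)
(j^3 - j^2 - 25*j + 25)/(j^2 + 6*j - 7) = (j^2 - 25)/(j + 7)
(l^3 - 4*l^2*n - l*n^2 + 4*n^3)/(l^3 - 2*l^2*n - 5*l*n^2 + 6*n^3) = (l^2 - 3*l*n - 4*n^2)/(l^2 - l*n - 6*n^2)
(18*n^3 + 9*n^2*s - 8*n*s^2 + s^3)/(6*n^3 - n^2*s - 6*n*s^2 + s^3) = (-3*n + s)/(-n + s)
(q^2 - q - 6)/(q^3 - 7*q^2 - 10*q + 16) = (q - 3)/(q^2 - 9*q + 8)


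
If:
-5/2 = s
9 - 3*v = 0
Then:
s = -5/2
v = 3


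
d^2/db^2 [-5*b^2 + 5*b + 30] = -10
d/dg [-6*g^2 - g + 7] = -12*g - 1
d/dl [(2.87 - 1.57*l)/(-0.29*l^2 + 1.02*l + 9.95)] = (-0.4553*l^2 + 1.6646*l - 18.5489)/(0.0841*l^4 - 0.5916*l^3 - 4.7306*l^2 + 20.298*l + 99.0025)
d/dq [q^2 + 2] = 2*q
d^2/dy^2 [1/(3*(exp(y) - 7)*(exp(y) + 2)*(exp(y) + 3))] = (9*exp(5*y) - 22*exp(4*y) - 42*exp(3*y) + 552*exp(2*y) + 505*exp(y) - 1218)*exp(y)/(3*(exp(9*y) - 6*exp(8*y) - 75*exp(7*y) + 214*exp(6*y) + 2679*exp(5*y) + 1758*exp(4*y) - 33713*exp(3*y) - 116550*exp(2*y) - 153468*exp(y) - 74088))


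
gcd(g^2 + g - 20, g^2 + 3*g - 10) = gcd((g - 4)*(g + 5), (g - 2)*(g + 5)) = g + 5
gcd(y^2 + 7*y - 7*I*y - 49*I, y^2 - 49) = y + 7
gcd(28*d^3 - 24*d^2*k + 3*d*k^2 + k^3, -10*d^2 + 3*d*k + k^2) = 2*d - k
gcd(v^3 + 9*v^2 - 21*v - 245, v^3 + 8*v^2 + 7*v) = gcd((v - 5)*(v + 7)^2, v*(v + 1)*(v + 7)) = v + 7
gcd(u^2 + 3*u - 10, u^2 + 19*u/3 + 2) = 1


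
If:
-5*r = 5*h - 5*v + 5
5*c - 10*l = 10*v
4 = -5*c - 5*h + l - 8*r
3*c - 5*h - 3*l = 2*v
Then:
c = 10/9 - 7*v/3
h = 1/3 - v/2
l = 5/9 - 13*v/6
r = 3*v/2 - 4/3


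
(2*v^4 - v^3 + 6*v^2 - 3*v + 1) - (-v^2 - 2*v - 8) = 2*v^4 - v^3 + 7*v^2 - v + 9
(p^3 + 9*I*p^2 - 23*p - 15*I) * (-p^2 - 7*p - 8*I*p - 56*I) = -p^5 - 7*p^4 - 17*I*p^4 + 95*p^3 - 119*I*p^3 + 665*p^2 + 199*I*p^2 - 120*p + 1393*I*p - 840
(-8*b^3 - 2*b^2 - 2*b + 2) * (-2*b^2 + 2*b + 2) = 16*b^5 - 12*b^4 - 16*b^3 - 12*b^2 + 4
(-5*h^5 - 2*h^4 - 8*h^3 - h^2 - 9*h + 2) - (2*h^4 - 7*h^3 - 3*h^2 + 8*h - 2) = -5*h^5 - 4*h^4 - h^3 + 2*h^2 - 17*h + 4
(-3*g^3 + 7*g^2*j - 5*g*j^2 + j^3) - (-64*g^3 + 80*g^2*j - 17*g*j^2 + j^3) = 61*g^3 - 73*g^2*j + 12*g*j^2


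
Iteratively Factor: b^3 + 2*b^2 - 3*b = (b + 3)*(b^2 - b) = b*(b + 3)*(b - 1)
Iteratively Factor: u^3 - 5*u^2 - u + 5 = (u - 1)*(u^2 - 4*u - 5) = (u - 5)*(u - 1)*(u + 1)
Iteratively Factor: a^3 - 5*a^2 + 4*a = (a - 4)*(a^2 - a) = (a - 4)*(a - 1)*(a)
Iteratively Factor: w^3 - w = (w + 1)*(w^2 - w) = (w - 1)*(w + 1)*(w)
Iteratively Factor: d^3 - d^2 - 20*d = (d)*(d^2 - d - 20) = d*(d + 4)*(d - 5)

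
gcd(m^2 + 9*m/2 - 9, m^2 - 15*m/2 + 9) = m - 3/2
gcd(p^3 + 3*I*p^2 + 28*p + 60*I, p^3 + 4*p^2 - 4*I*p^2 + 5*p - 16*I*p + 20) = p - 5*I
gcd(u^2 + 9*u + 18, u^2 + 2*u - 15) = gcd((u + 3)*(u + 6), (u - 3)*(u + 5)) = 1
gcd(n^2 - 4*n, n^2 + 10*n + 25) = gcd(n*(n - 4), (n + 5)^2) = 1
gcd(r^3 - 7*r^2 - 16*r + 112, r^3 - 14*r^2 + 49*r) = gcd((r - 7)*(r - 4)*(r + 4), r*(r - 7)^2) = r - 7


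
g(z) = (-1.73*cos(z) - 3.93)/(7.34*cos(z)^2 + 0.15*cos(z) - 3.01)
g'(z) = (14.68*sin(z)*cos(z) + 0.15*sin(z))*(-1.73*cos(z) - 3.93)/(7.34*cos(z)^2 + 0.15*cos(z) - 3.01)^2 + 1.73*sin(z)/(7.34*cos(z)^2 + 0.15*cos(z) - 3.01)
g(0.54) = -2.15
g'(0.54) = -5.24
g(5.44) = -15.10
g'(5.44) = 328.23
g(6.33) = -1.27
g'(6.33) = -0.18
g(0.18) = -1.33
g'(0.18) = -0.74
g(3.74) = -1.33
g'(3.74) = -5.31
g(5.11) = 2.48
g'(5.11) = 8.08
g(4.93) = 1.63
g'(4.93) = 2.65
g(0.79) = -7.03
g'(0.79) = -69.90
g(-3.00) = -0.55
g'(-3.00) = -0.34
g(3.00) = -0.55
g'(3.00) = 0.34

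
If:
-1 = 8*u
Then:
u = -1/8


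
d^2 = d^2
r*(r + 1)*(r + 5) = r^3 + 6*r^2 + 5*r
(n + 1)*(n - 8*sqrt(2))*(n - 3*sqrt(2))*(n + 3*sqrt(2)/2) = n^4 - 19*sqrt(2)*n^3/2 + n^3 - 19*sqrt(2)*n^2/2 + 15*n^2 + 15*n + 72*sqrt(2)*n + 72*sqrt(2)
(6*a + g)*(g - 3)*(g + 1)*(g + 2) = 6*a*g^3 - 42*a*g - 36*a + g^4 - 7*g^2 - 6*g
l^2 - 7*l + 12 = (l - 4)*(l - 3)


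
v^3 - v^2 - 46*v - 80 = (v - 8)*(v + 2)*(v + 5)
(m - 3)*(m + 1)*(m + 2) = m^3 - 7*m - 6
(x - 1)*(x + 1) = x^2 - 1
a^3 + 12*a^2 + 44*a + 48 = (a + 2)*(a + 4)*(a + 6)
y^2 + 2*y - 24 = (y - 4)*(y + 6)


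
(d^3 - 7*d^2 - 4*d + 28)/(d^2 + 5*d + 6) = (d^2 - 9*d + 14)/(d + 3)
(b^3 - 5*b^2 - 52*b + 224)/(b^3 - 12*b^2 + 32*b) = (b + 7)/b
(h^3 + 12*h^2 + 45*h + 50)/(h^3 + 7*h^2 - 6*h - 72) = (h^3 + 12*h^2 + 45*h + 50)/(h^3 + 7*h^2 - 6*h - 72)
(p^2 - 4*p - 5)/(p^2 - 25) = (p + 1)/(p + 5)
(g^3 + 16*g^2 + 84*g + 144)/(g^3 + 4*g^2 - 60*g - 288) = (g + 4)/(g - 8)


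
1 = 1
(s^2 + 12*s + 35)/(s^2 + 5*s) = (s + 7)/s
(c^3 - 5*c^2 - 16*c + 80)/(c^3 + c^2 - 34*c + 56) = (c^2 - c - 20)/(c^2 + 5*c - 14)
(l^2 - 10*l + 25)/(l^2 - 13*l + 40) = (l - 5)/(l - 8)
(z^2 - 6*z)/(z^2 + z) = (z - 6)/(z + 1)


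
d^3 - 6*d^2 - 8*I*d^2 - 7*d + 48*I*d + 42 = (d - 6)*(d - 7*I)*(d - I)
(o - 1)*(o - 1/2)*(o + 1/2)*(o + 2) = o^4 + o^3 - 9*o^2/4 - o/4 + 1/2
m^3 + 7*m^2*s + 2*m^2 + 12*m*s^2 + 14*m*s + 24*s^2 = (m + 2)*(m + 3*s)*(m + 4*s)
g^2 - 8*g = g*(g - 8)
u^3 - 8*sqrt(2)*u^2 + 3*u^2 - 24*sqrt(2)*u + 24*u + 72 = (u + 3)*(u - 6*sqrt(2))*(u - 2*sqrt(2))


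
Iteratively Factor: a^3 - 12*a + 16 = (a - 2)*(a^2 + 2*a - 8) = (a - 2)^2*(a + 4)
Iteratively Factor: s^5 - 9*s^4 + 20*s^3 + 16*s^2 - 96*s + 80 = (s - 5)*(s^4 - 4*s^3 + 16*s - 16) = (s - 5)*(s - 2)*(s^3 - 2*s^2 - 4*s + 8) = (s - 5)*(s - 2)^2*(s^2 - 4) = (s - 5)*(s - 2)^3*(s + 2)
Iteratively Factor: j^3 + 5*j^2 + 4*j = (j)*(j^2 + 5*j + 4) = j*(j + 4)*(j + 1)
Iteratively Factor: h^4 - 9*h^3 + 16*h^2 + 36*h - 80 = (h - 5)*(h^3 - 4*h^2 - 4*h + 16) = (h - 5)*(h - 4)*(h^2 - 4) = (h - 5)*(h - 4)*(h + 2)*(h - 2)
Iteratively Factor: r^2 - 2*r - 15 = (r - 5)*(r + 3)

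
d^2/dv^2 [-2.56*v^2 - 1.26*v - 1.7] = -5.12000000000000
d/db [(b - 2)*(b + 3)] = 2*b + 1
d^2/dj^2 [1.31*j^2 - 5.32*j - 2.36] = 2.62000000000000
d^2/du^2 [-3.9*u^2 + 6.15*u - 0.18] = -7.80000000000000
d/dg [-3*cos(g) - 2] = 3*sin(g)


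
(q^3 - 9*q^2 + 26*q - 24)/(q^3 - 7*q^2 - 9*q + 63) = (q^2 - 6*q + 8)/(q^2 - 4*q - 21)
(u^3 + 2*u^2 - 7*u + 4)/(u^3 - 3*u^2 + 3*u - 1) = (u + 4)/(u - 1)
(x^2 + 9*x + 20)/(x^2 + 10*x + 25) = (x + 4)/(x + 5)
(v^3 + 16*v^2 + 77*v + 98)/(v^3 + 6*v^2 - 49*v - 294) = (v^2 + 9*v + 14)/(v^2 - v - 42)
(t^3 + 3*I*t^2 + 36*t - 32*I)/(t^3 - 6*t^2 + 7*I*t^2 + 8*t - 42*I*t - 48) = (t - 4*I)/(t - 6)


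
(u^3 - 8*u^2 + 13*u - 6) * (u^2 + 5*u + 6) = u^5 - 3*u^4 - 21*u^3 + 11*u^2 + 48*u - 36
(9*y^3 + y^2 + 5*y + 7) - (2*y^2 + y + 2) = 9*y^3 - y^2 + 4*y + 5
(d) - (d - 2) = 2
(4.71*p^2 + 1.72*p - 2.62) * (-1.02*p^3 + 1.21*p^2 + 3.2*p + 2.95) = -4.8042*p^5 + 3.9447*p^4 + 19.8256*p^3 + 16.2283*p^2 - 3.31*p - 7.729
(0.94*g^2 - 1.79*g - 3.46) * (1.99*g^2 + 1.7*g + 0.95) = 1.8706*g^4 - 1.9641*g^3 - 9.0354*g^2 - 7.5825*g - 3.287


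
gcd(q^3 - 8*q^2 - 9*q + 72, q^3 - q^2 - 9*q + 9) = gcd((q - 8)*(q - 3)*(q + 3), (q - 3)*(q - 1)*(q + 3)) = q^2 - 9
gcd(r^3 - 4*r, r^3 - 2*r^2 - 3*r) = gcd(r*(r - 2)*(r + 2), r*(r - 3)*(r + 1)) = r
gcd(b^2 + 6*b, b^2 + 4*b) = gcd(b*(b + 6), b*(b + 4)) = b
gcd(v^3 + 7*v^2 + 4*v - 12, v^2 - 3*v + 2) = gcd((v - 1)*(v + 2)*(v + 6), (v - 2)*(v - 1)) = v - 1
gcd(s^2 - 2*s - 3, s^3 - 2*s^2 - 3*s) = s^2 - 2*s - 3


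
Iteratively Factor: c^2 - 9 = (c + 3)*(c - 3)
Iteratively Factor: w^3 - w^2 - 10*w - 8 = (w + 1)*(w^2 - 2*w - 8) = (w + 1)*(w + 2)*(w - 4)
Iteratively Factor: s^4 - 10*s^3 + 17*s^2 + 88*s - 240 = (s - 4)*(s^3 - 6*s^2 - 7*s + 60) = (s - 4)^2*(s^2 - 2*s - 15) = (s - 5)*(s - 4)^2*(s + 3)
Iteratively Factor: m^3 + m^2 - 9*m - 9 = (m - 3)*(m^2 + 4*m + 3) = (m - 3)*(m + 3)*(m + 1)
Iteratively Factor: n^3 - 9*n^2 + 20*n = (n - 5)*(n^2 - 4*n) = (n - 5)*(n - 4)*(n)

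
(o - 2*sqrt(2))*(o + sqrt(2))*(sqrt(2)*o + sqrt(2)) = sqrt(2)*o^3 - 2*o^2 + sqrt(2)*o^2 - 4*sqrt(2)*o - 2*o - 4*sqrt(2)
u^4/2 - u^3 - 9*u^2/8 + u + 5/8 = (u/2 + 1/2)*(u - 5/2)*(u - 1)*(u + 1/2)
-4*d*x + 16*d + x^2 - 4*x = (-4*d + x)*(x - 4)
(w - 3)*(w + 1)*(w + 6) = w^3 + 4*w^2 - 15*w - 18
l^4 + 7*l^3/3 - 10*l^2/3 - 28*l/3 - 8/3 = (l - 2)*(l + 1/3)*(l + 2)^2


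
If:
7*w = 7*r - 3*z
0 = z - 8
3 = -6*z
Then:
No Solution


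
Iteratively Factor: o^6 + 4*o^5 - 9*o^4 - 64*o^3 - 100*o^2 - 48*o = (o - 4)*(o^5 + 8*o^4 + 23*o^3 + 28*o^2 + 12*o) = (o - 4)*(o + 2)*(o^4 + 6*o^3 + 11*o^2 + 6*o) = (o - 4)*(o + 1)*(o + 2)*(o^3 + 5*o^2 + 6*o) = o*(o - 4)*(o + 1)*(o + 2)*(o^2 + 5*o + 6) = o*(o - 4)*(o + 1)*(o + 2)^2*(o + 3)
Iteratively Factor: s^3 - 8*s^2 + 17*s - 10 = (s - 1)*(s^2 - 7*s + 10) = (s - 5)*(s - 1)*(s - 2)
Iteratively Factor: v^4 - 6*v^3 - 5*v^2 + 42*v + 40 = (v - 4)*(v^3 - 2*v^2 - 13*v - 10) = (v - 4)*(v + 1)*(v^2 - 3*v - 10) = (v - 5)*(v - 4)*(v + 1)*(v + 2)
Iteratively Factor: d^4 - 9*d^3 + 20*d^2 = (d - 5)*(d^3 - 4*d^2) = d*(d - 5)*(d^2 - 4*d) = d*(d - 5)*(d - 4)*(d)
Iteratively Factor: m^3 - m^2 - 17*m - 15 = (m + 3)*(m^2 - 4*m - 5) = (m - 5)*(m + 3)*(m + 1)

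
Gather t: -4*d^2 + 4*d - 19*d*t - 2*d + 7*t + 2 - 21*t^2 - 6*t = -4*d^2 + 2*d - 21*t^2 + t*(1 - 19*d) + 2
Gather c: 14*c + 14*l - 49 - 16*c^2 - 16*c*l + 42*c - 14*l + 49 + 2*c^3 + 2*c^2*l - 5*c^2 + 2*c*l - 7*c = 2*c^3 + c^2*(2*l - 21) + c*(49 - 14*l)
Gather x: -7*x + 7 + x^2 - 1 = x^2 - 7*x + 6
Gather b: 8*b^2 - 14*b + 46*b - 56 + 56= 8*b^2 + 32*b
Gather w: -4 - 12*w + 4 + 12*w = 0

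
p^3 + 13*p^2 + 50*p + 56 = (p + 2)*(p + 4)*(p + 7)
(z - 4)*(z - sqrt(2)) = z^2 - 4*z - sqrt(2)*z + 4*sqrt(2)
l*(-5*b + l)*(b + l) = -5*b^2*l - 4*b*l^2 + l^3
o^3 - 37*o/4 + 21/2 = (o - 2)*(o - 3/2)*(o + 7/2)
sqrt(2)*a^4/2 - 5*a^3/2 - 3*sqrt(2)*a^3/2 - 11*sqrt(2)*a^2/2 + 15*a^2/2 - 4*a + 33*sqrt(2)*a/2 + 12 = (a - 3)*(a - 4*sqrt(2))*(a + sqrt(2)/2)*(sqrt(2)*a/2 + 1)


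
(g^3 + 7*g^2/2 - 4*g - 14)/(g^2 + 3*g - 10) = (g^2 + 11*g/2 + 7)/(g + 5)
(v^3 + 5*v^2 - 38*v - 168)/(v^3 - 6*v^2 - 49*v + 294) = (v + 4)/(v - 7)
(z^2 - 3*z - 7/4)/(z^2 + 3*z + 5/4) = (2*z - 7)/(2*z + 5)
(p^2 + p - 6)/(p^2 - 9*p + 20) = (p^2 + p - 6)/(p^2 - 9*p + 20)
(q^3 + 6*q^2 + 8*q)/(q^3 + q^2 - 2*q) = (q + 4)/(q - 1)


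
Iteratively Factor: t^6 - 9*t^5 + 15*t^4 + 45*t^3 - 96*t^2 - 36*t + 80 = (t - 4)*(t^5 - 5*t^4 - 5*t^3 + 25*t^2 + 4*t - 20) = (t - 4)*(t - 2)*(t^4 - 3*t^3 - 11*t^2 + 3*t + 10) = (t - 5)*(t - 4)*(t - 2)*(t^3 + 2*t^2 - t - 2) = (t - 5)*(t - 4)*(t - 2)*(t + 1)*(t^2 + t - 2) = (t - 5)*(t - 4)*(t - 2)*(t - 1)*(t + 1)*(t + 2)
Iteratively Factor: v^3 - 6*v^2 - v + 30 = (v + 2)*(v^2 - 8*v + 15) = (v - 5)*(v + 2)*(v - 3)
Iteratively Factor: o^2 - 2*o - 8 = (o + 2)*(o - 4)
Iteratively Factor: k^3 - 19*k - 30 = (k + 3)*(k^2 - 3*k - 10) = (k + 2)*(k + 3)*(k - 5)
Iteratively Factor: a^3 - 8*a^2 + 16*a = (a - 4)*(a^2 - 4*a) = (a - 4)^2*(a)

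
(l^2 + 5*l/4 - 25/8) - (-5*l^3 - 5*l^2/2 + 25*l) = 5*l^3 + 7*l^2/2 - 95*l/4 - 25/8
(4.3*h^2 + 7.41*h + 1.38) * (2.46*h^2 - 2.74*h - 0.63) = 10.578*h^4 + 6.4466*h^3 - 19.6176*h^2 - 8.4495*h - 0.8694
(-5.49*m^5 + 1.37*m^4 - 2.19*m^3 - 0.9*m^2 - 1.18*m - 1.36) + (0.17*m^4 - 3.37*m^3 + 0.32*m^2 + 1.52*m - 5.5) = -5.49*m^5 + 1.54*m^4 - 5.56*m^3 - 0.58*m^2 + 0.34*m - 6.86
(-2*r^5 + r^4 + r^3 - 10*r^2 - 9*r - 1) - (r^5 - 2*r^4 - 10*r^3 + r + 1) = -3*r^5 + 3*r^4 + 11*r^3 - 10*r^2 - 10*r - 2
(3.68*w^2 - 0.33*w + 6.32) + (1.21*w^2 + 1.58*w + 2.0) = 4.89*w^2 + 1.25*w + 8.32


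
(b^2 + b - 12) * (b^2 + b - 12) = b^4 + 2*b^3 - 23*b^2 - 24*b + 144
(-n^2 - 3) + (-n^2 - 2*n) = -2*n^2 - 2*n - 3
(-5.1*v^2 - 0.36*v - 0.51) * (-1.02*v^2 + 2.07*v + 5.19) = 5.202*v^4 - 10.1898*v^3 - 26.694*v^2 - 2.9241*v - 2.6469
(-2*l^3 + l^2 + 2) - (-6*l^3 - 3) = 4*l^3 + l^2 + 5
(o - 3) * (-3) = 9 - 3*o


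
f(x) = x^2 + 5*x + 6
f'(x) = 2*x + 5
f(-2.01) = -0.01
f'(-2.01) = 0.98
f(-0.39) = 4.20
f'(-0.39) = 4.22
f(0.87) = 11.11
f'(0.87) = 6.74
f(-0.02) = 5.90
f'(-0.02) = 4.96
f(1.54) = 16.07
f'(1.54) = 8.08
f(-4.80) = 5.04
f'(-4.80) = -4.60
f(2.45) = 24.25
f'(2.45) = 9.90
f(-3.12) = 0.13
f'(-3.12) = -1.24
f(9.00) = 132.00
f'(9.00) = 23.00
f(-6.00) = 12.00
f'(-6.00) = -7.00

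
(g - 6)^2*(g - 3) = g^3 - 15*g^2 + 72*g - 108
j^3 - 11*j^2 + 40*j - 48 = (j - 4)^2*(j - 3)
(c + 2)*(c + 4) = c^2 + 6*c + 8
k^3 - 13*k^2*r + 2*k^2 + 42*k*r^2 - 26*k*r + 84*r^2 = (k + 2)*(k - 7*r)*(k - 6*r)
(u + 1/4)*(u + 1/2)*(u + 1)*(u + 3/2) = u^4 + 13*u^3/4 + 7*u^2/2 + 23*u/16 + 3/16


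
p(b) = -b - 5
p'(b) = -1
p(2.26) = -7.26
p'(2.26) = -1.00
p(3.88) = -8.88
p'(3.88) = -1.00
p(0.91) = -5.91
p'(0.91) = -1.00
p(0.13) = -5.13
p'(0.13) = -1.00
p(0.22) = -5.22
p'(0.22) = -1.00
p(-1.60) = -3.40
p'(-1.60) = -1.00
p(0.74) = -5.74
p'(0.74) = -1.00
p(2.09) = -7.09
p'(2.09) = -1.00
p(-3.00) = -2.00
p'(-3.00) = -1.00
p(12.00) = -17.00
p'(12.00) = -1.00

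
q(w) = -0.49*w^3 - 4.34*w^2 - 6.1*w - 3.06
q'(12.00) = -321.94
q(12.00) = -1547.94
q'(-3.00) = 6.71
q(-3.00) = -10.59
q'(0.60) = -11.84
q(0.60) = -8.39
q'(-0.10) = -5.25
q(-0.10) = -2.49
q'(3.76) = -59.52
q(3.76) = -113.40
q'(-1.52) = 3.70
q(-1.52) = -2.09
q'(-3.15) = 6.66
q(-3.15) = -11.59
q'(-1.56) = 3.86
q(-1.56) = -2.25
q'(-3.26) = 6.57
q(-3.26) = -12.32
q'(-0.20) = -4.42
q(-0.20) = -2.01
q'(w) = -1.47*w^2 - 8.68*w - 6.1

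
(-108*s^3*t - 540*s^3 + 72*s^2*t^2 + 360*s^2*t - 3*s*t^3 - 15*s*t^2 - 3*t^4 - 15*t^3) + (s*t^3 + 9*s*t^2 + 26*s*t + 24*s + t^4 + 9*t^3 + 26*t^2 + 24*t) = -108*s^3*t - 540*s^3 + 72*s^2*t^2 + 360*s^2*t - 2*s*t^3 - 6*s*t^2 + 26*s*t + 24*s - 2*t^4 - 6*t^3 + 26*t^2 + 24*t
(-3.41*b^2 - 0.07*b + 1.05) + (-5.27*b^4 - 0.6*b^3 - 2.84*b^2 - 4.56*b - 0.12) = -5.27*b^4 - 0.6*b^3 - 6.25*b^2 - 4.63*b + 0.93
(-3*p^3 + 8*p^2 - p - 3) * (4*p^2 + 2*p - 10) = -12*p^5 + 26*p^4 + 42*p^3 - 94*p^2 + 4*p + 30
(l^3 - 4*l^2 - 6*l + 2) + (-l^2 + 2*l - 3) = l^3 - 5*l^2 - 4*l - 1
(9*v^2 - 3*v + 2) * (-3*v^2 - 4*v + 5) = -27*v^4 - 27*v^3 + 51*v^2 - 23*v + 10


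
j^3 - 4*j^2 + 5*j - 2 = (j - 2)*(j - 1)^2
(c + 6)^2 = c^2 + 12*c + 36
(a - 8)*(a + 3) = a^2 - 5*a - 24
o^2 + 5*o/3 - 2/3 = (o - 1/3)*(o + 2)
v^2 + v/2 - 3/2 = (v - 1)*(v + 3/2)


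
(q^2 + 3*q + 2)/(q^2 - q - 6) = (q + 1)/(q - 3)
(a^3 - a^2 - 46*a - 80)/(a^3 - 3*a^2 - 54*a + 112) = (a^2 + 7*a + 10)/(a^2 + 5*a - 14)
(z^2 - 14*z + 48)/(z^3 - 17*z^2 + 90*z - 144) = 1/(z - 3)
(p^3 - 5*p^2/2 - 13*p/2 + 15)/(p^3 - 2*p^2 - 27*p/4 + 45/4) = 2*(p - 2)/(2*p - 3)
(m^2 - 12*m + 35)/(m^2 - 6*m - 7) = (m - 5)/(m + 1)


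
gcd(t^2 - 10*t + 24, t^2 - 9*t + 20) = t - 4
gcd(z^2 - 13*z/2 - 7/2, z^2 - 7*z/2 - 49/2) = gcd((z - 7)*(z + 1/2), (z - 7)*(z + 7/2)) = z - 7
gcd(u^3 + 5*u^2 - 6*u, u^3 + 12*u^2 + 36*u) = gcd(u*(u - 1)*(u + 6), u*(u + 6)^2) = u^2 + 6*u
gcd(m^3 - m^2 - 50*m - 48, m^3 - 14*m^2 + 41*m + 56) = m^2 - 7*m - 8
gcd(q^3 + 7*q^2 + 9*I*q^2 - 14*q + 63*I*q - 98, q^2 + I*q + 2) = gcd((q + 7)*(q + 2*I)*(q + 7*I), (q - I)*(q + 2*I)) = q + 2*I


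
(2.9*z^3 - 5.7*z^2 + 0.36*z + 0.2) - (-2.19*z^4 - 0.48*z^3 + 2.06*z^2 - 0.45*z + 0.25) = 2.19*z^4 + 3.38*z^3 - 7.76*z^2 + 0.81*z - 0.05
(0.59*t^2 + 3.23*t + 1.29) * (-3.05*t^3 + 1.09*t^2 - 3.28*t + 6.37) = -1.7995*t^5 - 9.2084*t^4 - 2.349*t^3 - 5.43*t^2 + 16.3439*t + 8.2173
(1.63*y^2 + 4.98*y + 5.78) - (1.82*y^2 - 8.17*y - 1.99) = -0.19*y^2 + 13.15*y + 7.77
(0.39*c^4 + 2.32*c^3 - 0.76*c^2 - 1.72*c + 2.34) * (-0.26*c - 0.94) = -0.1014*c^5 - 0.9698*c^4 - 1.9832*c^3 + 1.1616*c^2 + 1.0084*c - 2.1996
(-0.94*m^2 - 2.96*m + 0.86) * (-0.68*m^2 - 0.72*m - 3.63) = 0.6392*m^4 + 2.6896*m^3 + 4.9586*m^2 + 10.1256*m - 3.1218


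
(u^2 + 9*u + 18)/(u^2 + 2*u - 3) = (u + 6)/(u - 1)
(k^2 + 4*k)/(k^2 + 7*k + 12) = k/(k + 3)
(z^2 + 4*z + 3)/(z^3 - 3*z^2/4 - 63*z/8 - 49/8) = 8*(z + 3)/(8*z^2 - 14*z - 49)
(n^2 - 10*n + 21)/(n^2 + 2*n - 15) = (n - 7)/(n + 5)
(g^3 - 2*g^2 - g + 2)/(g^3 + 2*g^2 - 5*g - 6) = (g - 1)/(g + 3)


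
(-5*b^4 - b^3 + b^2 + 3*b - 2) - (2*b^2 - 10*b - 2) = -5*b^4 - b^3 - b^2 + 13*b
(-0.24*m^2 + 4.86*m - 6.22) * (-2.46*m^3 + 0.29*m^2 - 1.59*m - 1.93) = 0.5904*m^5 - 12.0252*m^4 + 17.0922*m^3 - 9.068*m^2 + 0.51*m + 12.0046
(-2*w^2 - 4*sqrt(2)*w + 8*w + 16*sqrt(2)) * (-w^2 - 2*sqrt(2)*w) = 2*w^4 - 8*w^3 + 8*sqrt(2)*w^3 - 32*sqrt(2)*w^2 + 16*w^2 - 64*w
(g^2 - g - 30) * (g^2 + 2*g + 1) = g^4 + g^3 - 31*g^2 - 61*g - 30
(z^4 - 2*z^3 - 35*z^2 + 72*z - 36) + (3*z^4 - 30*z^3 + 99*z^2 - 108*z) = 4*z^4 - 32*z^3 + 64*z^2 - 36*z - 36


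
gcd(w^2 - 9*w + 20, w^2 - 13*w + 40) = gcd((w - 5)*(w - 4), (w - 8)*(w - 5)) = w - 5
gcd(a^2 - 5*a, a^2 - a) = a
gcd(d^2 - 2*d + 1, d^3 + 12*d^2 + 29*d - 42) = d - 1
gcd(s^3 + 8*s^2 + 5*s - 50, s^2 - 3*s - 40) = s + 5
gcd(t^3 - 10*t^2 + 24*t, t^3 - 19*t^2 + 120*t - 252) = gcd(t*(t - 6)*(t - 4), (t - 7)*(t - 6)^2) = t - 6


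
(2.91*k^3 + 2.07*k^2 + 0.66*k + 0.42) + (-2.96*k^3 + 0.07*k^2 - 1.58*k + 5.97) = -0.0499999999999998*k^3 + 2.14*k^2 - 0.92*k + 6.39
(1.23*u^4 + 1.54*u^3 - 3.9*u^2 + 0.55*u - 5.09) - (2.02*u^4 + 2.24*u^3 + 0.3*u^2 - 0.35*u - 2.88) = -0.79*u^4 - 0.7*u^3 - 4.2*u^2 + 0.9*u - 2.21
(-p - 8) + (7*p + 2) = 6*p - 6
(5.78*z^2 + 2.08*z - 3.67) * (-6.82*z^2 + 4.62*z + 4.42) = -39.4196*z^4 + 12.518*z^3 + 60.1866*z^2 - 7.7618*z - 16.2214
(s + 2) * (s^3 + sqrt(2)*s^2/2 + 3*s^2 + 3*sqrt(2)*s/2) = s^4 + sqrt(2)*s^3/2 + 5*s^3 + 5*sqrt(2)*s^2/2 + 6*s^2 + 3*sqrt(2)*s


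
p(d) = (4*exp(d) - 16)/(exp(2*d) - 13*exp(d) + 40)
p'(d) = (4*exp(d) - 16)*(-2*exp(2*d) + 13*exp(d))/(exp(2*d) - 13*exp(d) + 40)^2 + 4*exp(d)/(exp(2*d) - 13*exp(d) + 40) = 4*(-(exp(d) - 4)*(2*exp(d) - 13) + exp(2*d) - 13*exp(d) + 40)*exp(d)/(exp(2*d) - 13*exp(d) + 40)^2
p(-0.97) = -0.41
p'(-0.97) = -0.01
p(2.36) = 1.82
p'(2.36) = -7.96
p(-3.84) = -0.40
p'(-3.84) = -0.00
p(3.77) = 0.12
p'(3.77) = -0.15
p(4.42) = 0.05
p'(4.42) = -0.06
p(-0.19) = -0.42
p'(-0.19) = -0.02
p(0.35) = -0.44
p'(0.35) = -0.03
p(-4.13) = -0.40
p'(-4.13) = -0.00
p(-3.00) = -0.40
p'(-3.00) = 0.00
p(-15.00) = -0.40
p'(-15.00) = 0.00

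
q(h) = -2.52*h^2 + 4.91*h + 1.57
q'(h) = 4.91 - 5.04*h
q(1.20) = 3.83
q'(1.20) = -1.14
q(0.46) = 3.30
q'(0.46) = 2.59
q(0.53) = 3.46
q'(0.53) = 2.24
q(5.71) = -52.56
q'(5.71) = -23.87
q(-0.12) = 0.94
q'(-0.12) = 5.51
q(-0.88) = -4.70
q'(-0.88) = 9.35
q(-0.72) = -3.27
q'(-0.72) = 8.54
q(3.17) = -8.19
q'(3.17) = -11.07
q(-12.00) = -420.23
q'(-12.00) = 65.39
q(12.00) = -302.39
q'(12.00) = -55.57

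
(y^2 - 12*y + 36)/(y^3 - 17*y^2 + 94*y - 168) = (y - 6)/(y^2 - 11*y + 28)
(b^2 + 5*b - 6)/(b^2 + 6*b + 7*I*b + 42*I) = (b - 1)/(b + 7*I)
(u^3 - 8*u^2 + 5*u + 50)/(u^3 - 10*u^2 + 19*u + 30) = (u^2 - 3*u - 10)/(u^2 - 5*u - 6)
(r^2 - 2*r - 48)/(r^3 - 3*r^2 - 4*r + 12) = (r^2 - 2*r - 48)/(r^3 - 3*r^2 - 4*r + 12)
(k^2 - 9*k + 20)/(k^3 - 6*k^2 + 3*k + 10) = (k - 4)/(k^2 - k - 2)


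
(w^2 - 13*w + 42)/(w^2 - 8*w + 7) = (w - 6)/(w - 1)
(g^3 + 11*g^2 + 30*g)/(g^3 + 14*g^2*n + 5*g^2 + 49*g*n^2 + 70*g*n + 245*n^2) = g*(g + 6)/(g^2 + 14*g*n + 49*n^2)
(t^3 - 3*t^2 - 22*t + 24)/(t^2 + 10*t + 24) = (t^2 - 7*t + 6)/(t + 6)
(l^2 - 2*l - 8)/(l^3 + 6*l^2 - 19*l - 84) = (l + 2)/(l^2 + 10*l + 21)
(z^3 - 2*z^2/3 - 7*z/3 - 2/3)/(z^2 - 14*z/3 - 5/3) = (z^2 - z - 2)/(z - 5)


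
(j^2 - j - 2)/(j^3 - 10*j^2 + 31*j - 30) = (j + 1)/(j^2 - 8*j + 15)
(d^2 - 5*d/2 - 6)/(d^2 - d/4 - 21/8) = 4*(d - 4)/(4*d - 7)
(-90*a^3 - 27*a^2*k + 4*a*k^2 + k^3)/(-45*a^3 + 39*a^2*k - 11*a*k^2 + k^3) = (18*a^2 + 9*a*k + k^2)/(9*a^2 - 6*a*k + k^2)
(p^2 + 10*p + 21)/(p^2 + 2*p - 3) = (p + 7)/(p - 1)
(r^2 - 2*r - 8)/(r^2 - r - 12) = (r + 2)/(r + 3)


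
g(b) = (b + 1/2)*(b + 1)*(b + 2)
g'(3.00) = 51.50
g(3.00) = 70.00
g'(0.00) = 3.50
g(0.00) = 1.00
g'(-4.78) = 38.59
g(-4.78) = -44.98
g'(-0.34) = 1.47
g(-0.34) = 0.18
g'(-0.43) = 1.04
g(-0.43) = 0.06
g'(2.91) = 49.27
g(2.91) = 65.47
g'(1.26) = 17.08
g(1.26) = 12.97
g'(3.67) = 69.60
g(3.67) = 110.42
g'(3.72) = 71.06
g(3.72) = 113.93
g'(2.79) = 46.38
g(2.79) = 59.73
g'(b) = (b + 1/2)*(b + 1) + (b + 1/2)*(b + 2) + (b + 1)*(b + 2) = 3*b^2 + 7*b + 7/2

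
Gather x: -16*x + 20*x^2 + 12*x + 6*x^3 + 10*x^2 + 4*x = 6*x^3 + 30*x^2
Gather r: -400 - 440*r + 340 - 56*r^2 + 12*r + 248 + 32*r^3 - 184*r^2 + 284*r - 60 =32*r^3 - 240*r^2 - 144*r + 128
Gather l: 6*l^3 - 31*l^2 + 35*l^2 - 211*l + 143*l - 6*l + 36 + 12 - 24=6*l^3 + 4*l^2 - 74*l + 24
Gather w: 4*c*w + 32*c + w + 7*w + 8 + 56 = 32*c + w*(4*c + 8) + 64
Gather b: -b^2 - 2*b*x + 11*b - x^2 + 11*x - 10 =-b^2 + b*(11 - 2*x) - x^2 + 11*x - 10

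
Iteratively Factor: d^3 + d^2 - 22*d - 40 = (d - 5)*(d^2 + 6*d + 8) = (d - 5)*(d + 4)*(d + 2)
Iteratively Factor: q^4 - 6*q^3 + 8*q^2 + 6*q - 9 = (q - 1)*(q^3 - 5*q^2 + 3*q + 9) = (q - 3)*(q - 1)*(q^2 - 2*q - 3) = (q - 3)*(q - 1)*(q + 1)*(q - 3)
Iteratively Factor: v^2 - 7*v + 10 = (v - 5)*(v - 2)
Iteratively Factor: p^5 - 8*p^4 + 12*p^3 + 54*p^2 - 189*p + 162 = (p - 3)*(p^4 - 5*p^3 - 3*p^2 + 45*p - 54) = (p - 3)*(p - 2)*(p^3 - 3*p^2 - 9*p + 27) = (p - 3)^2*(p - 2)*(p^2 - 9) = (p - 3)^2*(p - 2)*(p + 3)*(p - 3)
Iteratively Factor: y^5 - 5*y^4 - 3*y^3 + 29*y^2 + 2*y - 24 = (y + 1)*(y^4 - 6*y^3 + 3*y^2 + 26*y - 24) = (y + 1)*(y + 2)*(y^3 - 8*y^2 + 19*y - 12) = (y - 4)*(y + 1)*(y + 2)*(y^2 - 4*y + 3) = (y - 4)*(y - 3)*(y + 1)*(y + 2)*(y - 1)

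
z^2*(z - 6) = z^3 - 6*z^2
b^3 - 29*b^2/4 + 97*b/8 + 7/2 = (b - 4)*(b - 7/2)*(b + 1/4)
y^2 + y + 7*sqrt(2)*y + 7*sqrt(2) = (y + 1)*(y + 7*sqrt(2))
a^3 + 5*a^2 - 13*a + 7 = (a - 1)^2*(a + 7)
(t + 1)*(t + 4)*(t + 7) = t^3 + 12*t^2 + 39*t + 28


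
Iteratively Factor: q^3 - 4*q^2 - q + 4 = (q + 1)*(q^2 - 5*q + 4) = (q - 4)*(q + 1)*(q - 1)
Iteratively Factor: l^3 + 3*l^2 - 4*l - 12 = (l + 3)*(l^2 - 4) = (l - 2)*(l + 3)*(l + 2)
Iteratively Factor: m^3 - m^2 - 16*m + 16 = (m + 4)*(m^2 - 5*m + 4) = (m - 1)*(m + 4)*(m - 4)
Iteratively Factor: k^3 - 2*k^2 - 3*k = (k)*(k^2 - 2*k - 3) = k*(k + 1)*(k - 3)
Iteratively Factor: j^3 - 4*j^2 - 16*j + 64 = (j + 4)*(j^2 - 8*j + 16) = (j - 4)*(j + 4)*(j - 4)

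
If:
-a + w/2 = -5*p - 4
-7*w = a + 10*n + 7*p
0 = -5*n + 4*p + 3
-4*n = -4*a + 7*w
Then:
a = 98/113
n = 7/113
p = -76/113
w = 52/113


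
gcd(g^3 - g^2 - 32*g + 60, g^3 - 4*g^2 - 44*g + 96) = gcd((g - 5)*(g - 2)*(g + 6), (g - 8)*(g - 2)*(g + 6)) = g^2 + 4*g - 12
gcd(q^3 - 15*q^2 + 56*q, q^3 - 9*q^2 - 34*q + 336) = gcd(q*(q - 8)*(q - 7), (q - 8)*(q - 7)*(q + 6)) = q^2 - 15*q + 56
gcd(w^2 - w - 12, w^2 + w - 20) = w - 4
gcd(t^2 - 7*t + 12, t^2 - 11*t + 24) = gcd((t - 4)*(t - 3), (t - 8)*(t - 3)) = t - 3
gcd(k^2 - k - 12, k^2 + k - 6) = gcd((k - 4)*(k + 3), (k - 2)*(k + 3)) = k + 3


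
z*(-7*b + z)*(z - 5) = -7*b*z^2 + 35*b*z + z^3 - 5*z^2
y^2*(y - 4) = y^3 - 4*y^2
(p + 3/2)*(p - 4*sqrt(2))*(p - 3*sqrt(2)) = p^3 - 7*sqrt(2)*p^2 + 3*p^2/2 - 21*sqrt(2)*p/2 + 24*p + 36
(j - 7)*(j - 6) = j^2 - 13*j + 42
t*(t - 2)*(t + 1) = t^3 - t^2 - 2*t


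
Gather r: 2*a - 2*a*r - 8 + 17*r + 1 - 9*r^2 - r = 2*a - 9*r^2 + r*(16 - 2*a) - 7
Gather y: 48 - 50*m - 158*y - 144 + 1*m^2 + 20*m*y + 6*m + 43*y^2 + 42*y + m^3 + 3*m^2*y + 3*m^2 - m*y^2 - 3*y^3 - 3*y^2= m^3 + 4*m^2 - 44*m - 3*y^3 + y^2*(40 - m) + y*(3*m^2 + 20*m - 116) - 96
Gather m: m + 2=m + 2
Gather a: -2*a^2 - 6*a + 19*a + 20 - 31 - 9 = -2*a^2 + 13*a - 20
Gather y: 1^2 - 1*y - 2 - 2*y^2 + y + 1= -2*y^2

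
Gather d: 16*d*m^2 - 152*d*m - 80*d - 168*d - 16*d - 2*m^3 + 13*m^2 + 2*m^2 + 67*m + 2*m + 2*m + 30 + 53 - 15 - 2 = d*(16*m^2 - 152*m - 264) - 2*m^3 + 15*m^2 + 71*m + 66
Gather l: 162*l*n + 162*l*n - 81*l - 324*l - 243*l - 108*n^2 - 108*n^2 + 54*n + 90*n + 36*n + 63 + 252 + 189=l*(324*n - 648) - 216*n^2 + 180*n + 504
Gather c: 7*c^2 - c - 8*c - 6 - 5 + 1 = 7*c^2 - 9*c - 10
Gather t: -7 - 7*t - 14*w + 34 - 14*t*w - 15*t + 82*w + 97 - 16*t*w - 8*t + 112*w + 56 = t*(-30*w - 30) + 180*w + 180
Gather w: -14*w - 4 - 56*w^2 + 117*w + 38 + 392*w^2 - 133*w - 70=336*w^2 - 30*w - 36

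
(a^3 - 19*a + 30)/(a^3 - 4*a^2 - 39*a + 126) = (a^2 + 3*a - 10)/(a^2 - a - 42)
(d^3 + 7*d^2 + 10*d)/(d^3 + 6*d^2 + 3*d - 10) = d/(d - 1)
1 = 1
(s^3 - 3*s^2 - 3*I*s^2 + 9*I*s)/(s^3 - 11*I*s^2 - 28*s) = (-s^2 + 3*s + 3*I*s - 9*I)/(-s^2 + 11*I*s + 28)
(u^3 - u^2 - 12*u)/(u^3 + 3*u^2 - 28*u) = (u + 3)/(u + 7)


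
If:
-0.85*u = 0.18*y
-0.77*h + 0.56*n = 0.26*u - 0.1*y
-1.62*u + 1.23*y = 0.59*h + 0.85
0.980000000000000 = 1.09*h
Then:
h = 0.90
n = 0.99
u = -0.19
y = 0.88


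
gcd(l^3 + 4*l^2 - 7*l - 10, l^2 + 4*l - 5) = l + 5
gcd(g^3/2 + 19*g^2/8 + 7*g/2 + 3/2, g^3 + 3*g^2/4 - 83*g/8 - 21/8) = 1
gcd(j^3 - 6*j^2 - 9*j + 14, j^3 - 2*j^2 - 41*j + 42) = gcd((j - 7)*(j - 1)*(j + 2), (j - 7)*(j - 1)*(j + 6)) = j^2 - 8*j + 7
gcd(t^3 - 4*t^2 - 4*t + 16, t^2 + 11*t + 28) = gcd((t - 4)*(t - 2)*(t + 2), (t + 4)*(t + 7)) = 1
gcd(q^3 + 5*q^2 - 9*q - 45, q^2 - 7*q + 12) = q - 3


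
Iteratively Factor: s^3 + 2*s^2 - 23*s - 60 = (s - 5)*(s^2 + 7*s + 12) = (s - 5)*(s + 3)*(s + 4)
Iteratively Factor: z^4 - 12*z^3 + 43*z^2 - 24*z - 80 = (z - 4)*(z^3 - 8*z^2 + 11*z + 20) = (z - 5)*(z - 4)*(z^2 - 3*z - 4) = (z - 5)*(z - 4)*(z + 1)*(z - 4)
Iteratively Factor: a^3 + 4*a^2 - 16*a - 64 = (a + 4)*(a^2 - 16) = (a - 4)*(a + 4)*(a + 4)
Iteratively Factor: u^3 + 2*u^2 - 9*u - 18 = (u + 2)*(u^2 - 9) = (u + 2)*(u + 3)*(u - 3)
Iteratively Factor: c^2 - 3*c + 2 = (c - 1)*(c - 2)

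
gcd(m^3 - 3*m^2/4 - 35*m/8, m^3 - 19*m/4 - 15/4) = m - 5/2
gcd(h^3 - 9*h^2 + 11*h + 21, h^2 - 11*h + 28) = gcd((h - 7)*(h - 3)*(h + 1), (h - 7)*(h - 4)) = h - 7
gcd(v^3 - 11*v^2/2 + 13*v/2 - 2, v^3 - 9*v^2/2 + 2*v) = v^2 - 9*v/2 + 2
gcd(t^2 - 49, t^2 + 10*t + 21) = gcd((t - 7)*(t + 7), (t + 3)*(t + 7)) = t + 7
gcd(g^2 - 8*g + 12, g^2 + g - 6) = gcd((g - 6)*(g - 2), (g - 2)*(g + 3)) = g - 2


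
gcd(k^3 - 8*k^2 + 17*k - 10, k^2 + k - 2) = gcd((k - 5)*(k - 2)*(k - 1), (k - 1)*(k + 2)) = k - 1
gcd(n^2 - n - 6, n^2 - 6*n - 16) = n + 2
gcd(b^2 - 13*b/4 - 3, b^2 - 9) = 1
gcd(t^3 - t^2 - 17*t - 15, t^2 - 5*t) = t - 5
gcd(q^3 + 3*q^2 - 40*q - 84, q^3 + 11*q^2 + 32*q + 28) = q^2 + 9*q + 14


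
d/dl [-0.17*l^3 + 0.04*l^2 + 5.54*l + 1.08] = -0.51*l^2 + 0.08*l + 5.54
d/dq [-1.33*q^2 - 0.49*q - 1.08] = -2.66*q - 0.49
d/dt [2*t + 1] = 2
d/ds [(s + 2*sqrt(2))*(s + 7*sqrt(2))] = 2*s + 9*sqrt(2)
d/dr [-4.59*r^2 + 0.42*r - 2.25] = 0.42 - 9.18*r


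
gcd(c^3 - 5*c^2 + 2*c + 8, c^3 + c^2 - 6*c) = c - 2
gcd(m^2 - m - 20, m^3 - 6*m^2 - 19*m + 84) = m + 4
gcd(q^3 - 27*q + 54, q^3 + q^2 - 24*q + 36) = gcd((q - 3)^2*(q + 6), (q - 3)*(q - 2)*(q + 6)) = q^2 + 3*q - 18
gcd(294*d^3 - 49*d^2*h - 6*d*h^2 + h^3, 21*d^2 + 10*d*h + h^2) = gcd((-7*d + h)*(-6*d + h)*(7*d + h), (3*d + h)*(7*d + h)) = 7*d + h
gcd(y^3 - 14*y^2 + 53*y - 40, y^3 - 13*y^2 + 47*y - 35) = y^2 - 6*y + 5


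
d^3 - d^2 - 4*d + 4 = (d - 2)*(d - 1)*(d + 2)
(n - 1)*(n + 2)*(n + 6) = n^3 + 7*n^2 + 4*n - 12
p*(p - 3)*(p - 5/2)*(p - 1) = p^4 - 13*p^3/2 + 13*p^2 - 15*p/2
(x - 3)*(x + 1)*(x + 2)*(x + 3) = x^4 + 3*x^3 - 7*x^2 - 27*x - 18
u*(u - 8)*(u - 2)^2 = u^4 - 12*u^3 + 36*u^2 - 32*u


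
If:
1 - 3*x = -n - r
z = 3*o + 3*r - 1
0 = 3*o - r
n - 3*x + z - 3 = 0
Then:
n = 3*x - 8/3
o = 5/9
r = 5/3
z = 17/3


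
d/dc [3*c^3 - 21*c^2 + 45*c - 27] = 9*c^2 - 42*c + 45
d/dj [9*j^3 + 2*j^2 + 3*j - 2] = 27*j^2 + 4*j + 3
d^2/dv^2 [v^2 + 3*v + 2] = 2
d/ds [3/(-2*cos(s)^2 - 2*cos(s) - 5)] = -(6*sin(s) + 6*sin(2*s))/(2*cos(s) + cos(2*s) + 6)^2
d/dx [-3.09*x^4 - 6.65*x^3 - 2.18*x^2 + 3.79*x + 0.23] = -12.36*x^3 - 19.95*x^2 - 4.36*x + 3.79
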